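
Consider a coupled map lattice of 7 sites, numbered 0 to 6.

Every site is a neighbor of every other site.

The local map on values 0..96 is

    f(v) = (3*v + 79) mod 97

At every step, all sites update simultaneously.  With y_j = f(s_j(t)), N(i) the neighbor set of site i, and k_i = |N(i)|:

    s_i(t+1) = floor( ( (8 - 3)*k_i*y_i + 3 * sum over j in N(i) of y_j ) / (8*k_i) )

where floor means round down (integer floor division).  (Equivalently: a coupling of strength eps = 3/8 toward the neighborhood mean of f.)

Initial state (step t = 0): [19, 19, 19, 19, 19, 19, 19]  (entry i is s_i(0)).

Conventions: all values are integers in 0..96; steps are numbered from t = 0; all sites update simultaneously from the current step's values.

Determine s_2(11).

Simulating step by step:
t=0: [19, 19, 19, 19, 19, 19, 19]
t=1: [39, 39, 39, 39, 39, 39, 39]
t=2: [2, 2, 2, 2, 2, 2, 2]
t=3: [85, 85, 85, 85, 85, 85, 85]
t=4: [43, 43, 43, 43, 43, 43, 43]
t=5: [14, 14, 14, 14, 14, 14, 14]
t=6: [24, 24, 24, 24, 24, 24, 24]
t=7: [54, 54, 54, 54, 54, 54, 54]
t=8: [47, 47, 47, 47, 47, 47, 47]
t=9: [26, 26, 26, 26, 26, 26, 26]
t=10: [60, 60, 60, 60, 60, 60, 60]
t=11: [65, 65, 65, 65, 65, 65, 65]

Answer: s_2(11) = 65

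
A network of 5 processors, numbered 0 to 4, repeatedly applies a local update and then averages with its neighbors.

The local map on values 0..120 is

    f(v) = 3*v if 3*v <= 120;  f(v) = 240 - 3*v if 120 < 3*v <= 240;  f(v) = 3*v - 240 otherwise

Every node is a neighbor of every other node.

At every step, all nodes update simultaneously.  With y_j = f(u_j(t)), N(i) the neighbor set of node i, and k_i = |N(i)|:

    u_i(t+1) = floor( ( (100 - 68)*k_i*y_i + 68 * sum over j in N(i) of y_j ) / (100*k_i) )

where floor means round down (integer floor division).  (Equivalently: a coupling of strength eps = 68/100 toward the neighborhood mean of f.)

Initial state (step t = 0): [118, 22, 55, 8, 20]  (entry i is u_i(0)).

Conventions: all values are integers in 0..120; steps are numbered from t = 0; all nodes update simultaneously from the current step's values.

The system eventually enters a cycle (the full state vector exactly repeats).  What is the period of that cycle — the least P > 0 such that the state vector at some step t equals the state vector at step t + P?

Simulating step by step:
t=0: [118, 22, 55, 8, 20]
t=1: [74, 67, 68, 61, 66]
t=2: [35, 38, 38, 41, 38]
t=3: [111, 112, 112, 113, 112]
t=4: [95, 96, 96, 96, 96]
t=5: [47, 47, 47, 47, 47]
t=6: [99, 99, 99, 99, 99]
t=7: [57, 57, 57, 57, 57]
t=8: [69, 69, 69, 69, 69]
t=9: [33, 33, 33, 33, 33]
t=10: [99, 99, 99, 99, 99]

Answer: 4
Key observation: The state at step 6, [99, 99, 99, 99, 99], reappears at step 10 — and no state repeats earlier — so the cycle the system enters has period 4.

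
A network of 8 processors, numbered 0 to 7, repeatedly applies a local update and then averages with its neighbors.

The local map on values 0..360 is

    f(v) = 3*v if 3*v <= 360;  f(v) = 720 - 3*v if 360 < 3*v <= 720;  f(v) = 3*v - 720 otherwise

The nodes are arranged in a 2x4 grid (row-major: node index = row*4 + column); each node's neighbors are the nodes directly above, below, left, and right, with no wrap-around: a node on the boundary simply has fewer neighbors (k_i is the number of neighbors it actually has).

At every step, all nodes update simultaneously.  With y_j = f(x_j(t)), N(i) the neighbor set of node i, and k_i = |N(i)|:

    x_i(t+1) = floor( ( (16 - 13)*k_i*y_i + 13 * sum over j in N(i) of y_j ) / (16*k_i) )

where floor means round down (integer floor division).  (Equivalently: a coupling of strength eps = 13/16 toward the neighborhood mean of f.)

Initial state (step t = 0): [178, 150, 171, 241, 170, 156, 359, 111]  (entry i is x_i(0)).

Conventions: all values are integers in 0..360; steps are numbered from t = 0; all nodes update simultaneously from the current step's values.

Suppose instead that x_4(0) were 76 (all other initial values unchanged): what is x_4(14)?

Answer: x_4(14) = 191
Key observation: This trace re-runs the system from the modified initial state.

Derivation:
t=0: [178, 150, 171, 241, 76, 156, 359, 111]
t=1: [237, 225, 209, 219, 220, 278, 281, 208]
t=2: [44, 66, 80, 88, 61, 83, 105, 93]
t=3: [179, 205, 255, 260, 189, 235, 267, 287]
t=4: [139, 85, 75, 86, 109, 94, 69, 83]
t=5: [293, 267, 237, 240, 298, 266, 243, 235]
t=6: [133, 81, 26, 9, 128, 86, 29, 6]
t=7: [295, 223, 111, 44, 298, 228, 112, 49]
t=8: [122, 154, 203, 219, 114, 158, 202, 217]
t=9: [310, 240, 138, 84, 307, 239, 136, 84]
t=10: [121, 140, 210, 273, 124, 139, 210, 276]
t=11: [330, 259, 149, 99, 333, 256, 152, 97]
t=12: [187, 170, 218, 284, 181, 171, 215, 282]
t=13: [187, 156, 125, 102, 181, 163, 122, 107]
t=14: [204, 246, 311, 327, 191, 255, 309, 328]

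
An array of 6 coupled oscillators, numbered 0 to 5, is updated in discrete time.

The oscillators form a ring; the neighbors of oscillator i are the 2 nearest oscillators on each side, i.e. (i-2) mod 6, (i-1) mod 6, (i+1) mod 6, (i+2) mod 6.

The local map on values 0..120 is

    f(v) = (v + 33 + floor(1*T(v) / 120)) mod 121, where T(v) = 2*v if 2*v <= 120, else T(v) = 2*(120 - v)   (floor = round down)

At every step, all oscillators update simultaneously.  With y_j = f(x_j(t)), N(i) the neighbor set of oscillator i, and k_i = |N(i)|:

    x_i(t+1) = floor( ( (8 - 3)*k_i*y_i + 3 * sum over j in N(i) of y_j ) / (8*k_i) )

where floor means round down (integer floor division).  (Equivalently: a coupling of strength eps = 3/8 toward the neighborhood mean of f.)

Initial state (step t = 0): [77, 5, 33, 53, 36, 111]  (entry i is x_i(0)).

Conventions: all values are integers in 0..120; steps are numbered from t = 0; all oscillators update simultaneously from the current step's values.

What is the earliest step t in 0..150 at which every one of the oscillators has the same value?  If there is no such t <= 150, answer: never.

Answer: 30
Key observation: Synchronization is absorbing here: once all oscillators are equal they stay equal, and step 30 is the first all-equal step.

Derivation:
t=0: [77, 5, 33, 53, 36, 111]  (not all equal)
t=1: [87, 50, 69, 72, 69, 42]  (not all equal)
t=2: [108, 89, 102, 99, 101, 85]  (not all equal)
t=3: [26, 15, 12, 20, 23, 77]  (not all equal)
t=4: [61, 55, 48, 57, 60, 89]  (not all equal)
t=5: [83, 79, 84, 81, 83, 34]  (not all equal)
t=6: [111, 108, 116, 109, 111, 84]  (not all equal)
t=7: [32, 30, 25, 30, 32, 81]  (not all equal)
t=8: [68, 67, 60, 67, 68, 95]  (not all equal)
t=9: [91, 90, 96, 90, 91, 42]  (not all equal)
t=10: [10, 9, 5, 9, 10, 47]  (not all equal)
t=11: [45, 45, 39, 45, 45, 65]  (not all equal)
t=12: [79, 79, 74, 79, 79, 90]  (not all equal)
t=13: [101, 101, 108, 101, 101, 43]  (not all equal)
t=14: [19, 19, 17, 19, 19, 52]  (not all equal)
t=15: [54, 54, 50, 54, 54, 72]  (not all equal)
t=16: [88, 88, 84, 88, 88, 98]  (not all equal)
t=17: [11, 11, 73, 11, 11, 6]  (not all equal)
t=18: [49, 49, 82, 49, 49, 40]  (not all equal)
t=19: [84, 84, 102, 84, 84, 76]  (not all equal)
t=20: [106, 106, 52, 106, 106, 112]  (not all equal)
t=21: [24, 24, 59, 24, 24, 21]  (not all equal)
t=22: [60, 60, 78, 60, 60, 55]  (not all equal)
t=23: [95, 95, 104, 95, 95, 90]  (not all equal)
t=24: [7, 7, 12, 7, 7, 3]  (not all equal)
t=25: [40, 40, 43, 40, 40, 37]  (not all equal)
t=26: [73, 73, 74, 73, 73, 71]  (not all equal)
t=27: [105, 105, 106, 105, 105, 104]  (not all equal)
t=28: [17, 17, 17, 17, 17, 16]  (not all equal)
t=29: [49, 49, 50, 49, 49, 49]  (not all equal)
t=30: [82, 82, 82, 82, 82, 82]  (all equal)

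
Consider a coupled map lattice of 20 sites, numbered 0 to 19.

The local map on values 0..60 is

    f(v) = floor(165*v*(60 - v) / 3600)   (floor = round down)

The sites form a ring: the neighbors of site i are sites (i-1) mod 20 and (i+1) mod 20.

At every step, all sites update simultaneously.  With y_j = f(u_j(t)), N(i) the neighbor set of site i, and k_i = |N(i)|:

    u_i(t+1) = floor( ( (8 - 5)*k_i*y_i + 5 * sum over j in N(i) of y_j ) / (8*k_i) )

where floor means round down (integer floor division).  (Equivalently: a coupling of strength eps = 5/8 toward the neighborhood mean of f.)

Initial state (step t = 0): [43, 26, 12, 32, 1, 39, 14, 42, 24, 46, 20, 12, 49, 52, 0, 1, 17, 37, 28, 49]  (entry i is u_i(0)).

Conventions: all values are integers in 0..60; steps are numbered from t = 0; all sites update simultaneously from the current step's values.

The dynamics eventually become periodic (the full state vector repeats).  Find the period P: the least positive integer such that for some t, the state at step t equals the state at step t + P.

Simulating step by step:
t=0: [43, 26, 12, 32, 1, 39, 14, 42, 24, 46, 20, 12, 49, 52, 0, 1, 17, 37, 28, 49]
t=1: [32, 33, 35, 24, 25, 23, 33, 34, 34, 34, 30, 28, 23, 14, 6, 11, 25, 37, 35, 32]
t=2: [40, 40, 39, 39, 39, 39, 39, 40, 40, 40, 40, 40, 36, 27, 21, 25, 34, 39, 40, 40]
t=3: [36, 36, 36, 37, 37, 37, 36, 36, 36, 36, 36, 36, 38, 38, 38, 39, 39, 37, 36, 36]
t=4: [39, 39, 39, 39, 39, 39, 39, 39, 39, 39, 39, 38, 38, 38, 37, 37, 37, 38, 39, 39]
t=5: [37, 37, 37, 37, 37, 37, 37, 37, 37, 37, 37, 37, 38, 38, 38, 39, 38, 38, 37, 37]
t=6: [39, 39, 39, 39, 39, 39, 39, 39, 39, 39, 39, 38, 38, 38, 37, 37, 37, 38, 38, 39]
t=7: [37, 37, 37, 37, 37, 37, 37, 37, 37, 37, 37, 37, 38, 38, 38, 39, 38, 38, 37, 37]

Answer: 2
Key observation: The state at step 5, [37, 37, 37, 37, 37, 37, 37, 37, 37, 37, 37, 37, 38, 38, 38, 39, 38, 38, 37, 37], reappears at step 7 — and no state repeats earlier — so the cycle the system enters has period 2.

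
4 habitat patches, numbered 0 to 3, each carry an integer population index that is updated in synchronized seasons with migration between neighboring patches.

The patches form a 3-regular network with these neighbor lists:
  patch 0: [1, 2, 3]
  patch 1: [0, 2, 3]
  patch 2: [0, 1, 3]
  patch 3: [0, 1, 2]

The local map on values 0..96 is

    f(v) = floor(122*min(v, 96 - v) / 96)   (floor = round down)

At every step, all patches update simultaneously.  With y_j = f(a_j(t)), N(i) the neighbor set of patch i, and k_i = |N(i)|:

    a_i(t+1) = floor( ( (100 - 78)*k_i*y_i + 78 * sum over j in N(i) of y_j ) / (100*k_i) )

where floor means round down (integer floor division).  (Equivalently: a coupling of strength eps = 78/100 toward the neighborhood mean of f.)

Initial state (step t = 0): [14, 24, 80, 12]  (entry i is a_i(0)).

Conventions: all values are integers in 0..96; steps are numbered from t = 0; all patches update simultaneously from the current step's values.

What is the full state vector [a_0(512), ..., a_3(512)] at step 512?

Simulating step by step:
t=0: [14, 24, 80, 12]
t=1: [20, 20, 20, 20]
t=2: [25, 25, 25, 25]
t=3: [31, 31, 31, 31]
t=4: [39, 39, 39, 39]
t=5: [49, 49, 49, 49]
t=6: [59, 59, 59, 59]
t=7: [47, 47, 47, 47]
t=8: [59, 59, 59, 59]

Answer: [59, 59, 59, 59]
Key observation: The state at step 6, [59, 59, 59, 59], reappears at step 8: the system is in a cycle of period 2 from step 6 on.  Therefore the state at step 512 equals the state at step 6 + ((512 - 6) mod 2) = 6, which is [59, 59, 59, 59].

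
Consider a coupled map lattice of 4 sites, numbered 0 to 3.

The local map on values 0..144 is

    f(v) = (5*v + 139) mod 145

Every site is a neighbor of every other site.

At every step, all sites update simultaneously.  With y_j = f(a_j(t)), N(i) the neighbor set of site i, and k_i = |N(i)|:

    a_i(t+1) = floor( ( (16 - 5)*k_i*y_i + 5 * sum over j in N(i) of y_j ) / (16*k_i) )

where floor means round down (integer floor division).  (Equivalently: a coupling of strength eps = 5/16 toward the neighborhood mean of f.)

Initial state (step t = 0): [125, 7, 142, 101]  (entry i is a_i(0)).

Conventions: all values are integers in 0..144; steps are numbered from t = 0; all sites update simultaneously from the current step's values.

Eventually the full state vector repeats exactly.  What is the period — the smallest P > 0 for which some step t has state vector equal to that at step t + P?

Simulating step by step:
t=0: [125, 7, 142, 101]
t=1: [49, 43, 99, 64]
t=2: [79, 61, 56, 38]
t=3: [86, 34, 104, 51]
t=4: [113, 46, 81, 95]
t=5: [108, 82, 99, 55]
t=6: [98, 107, 72, 113]
t=7: [63, 89, 71, 106]
t=8: [28, 20, 52, 69]
t=9: [118, 95, 103, 68]
t=10: [18, 36, 59, 41]
t=11: [81, 49, 116, 63]
t=12: [101, 92, 118, 48]
t=13: [55, 29, 20, 70]
t=14: [115, 123, 97, 74]
t=15: [107, 46, 54, 72]
t=16: [91, 83, 106, 74]
t=17: [39, 100, 82, 74]
t=18: [55, 64, 96, 73]
t=19: [99, 40, 49, 66]
t=20: [55, 52, 78, 43]
t=21: [113, 104, 95, 78]
t=22: [106, 80, 54, 89]
t=23: [84, 93, 102, 35]
t=24: [97, 39, 65, 39]
t=25: [42, 42, 33, 42]
t=26: [54, 54, 28, 54]
t=27: [120, 120, 129, 120]
t=28: [18, 18, 44, 18]
t=29: [82, 82, 73, 82]
t=30: [109, 109, 83, 109]
t=31: [105, 105, 114, 105]
t=32: [88, 88, 114, 88]
t=33: [142, 142, 133, 142]
t=34: [119, 119, 93, 119]
t=35: [10, 10, 19, 10]
t=36: [48, 48, 74, 48]
t=37: [87, 87, 78, 87]
t=38: [134, 134, 108, 134]
t=39: [85, 85, 94, 85]
t=40: [118, 118, 60, 118]
t=41: [4, 4, 4, 4]
t=42: [14, 14, 14, 14]
t=43: [64, 64, 64, 64]
t=44: [24, 24, 24, 24]
t=45: [114, 114, 114, 114]
t=46: [129, 129, 129, 129]
t=47: [59, 59, 59, 59]
t=48: [144, 144, 144, 144]
t=49: [134, 134, 134, 134]
t=50: [84, 84, 84, 84]
t=51: [124, 124, 124, 124]
t=52: [34, 34, 34, 34]
t=53: [19, 19, 19, 19]
t=54: [89, 89, 89, 89]
t=55: [4, 4, 4, 4]

Answer: 14
Key observation: The state at step 41, [4, 4, 4, 4], reappears at step 55 — and no state repeats earlier — so the cycle the system enters has period 14.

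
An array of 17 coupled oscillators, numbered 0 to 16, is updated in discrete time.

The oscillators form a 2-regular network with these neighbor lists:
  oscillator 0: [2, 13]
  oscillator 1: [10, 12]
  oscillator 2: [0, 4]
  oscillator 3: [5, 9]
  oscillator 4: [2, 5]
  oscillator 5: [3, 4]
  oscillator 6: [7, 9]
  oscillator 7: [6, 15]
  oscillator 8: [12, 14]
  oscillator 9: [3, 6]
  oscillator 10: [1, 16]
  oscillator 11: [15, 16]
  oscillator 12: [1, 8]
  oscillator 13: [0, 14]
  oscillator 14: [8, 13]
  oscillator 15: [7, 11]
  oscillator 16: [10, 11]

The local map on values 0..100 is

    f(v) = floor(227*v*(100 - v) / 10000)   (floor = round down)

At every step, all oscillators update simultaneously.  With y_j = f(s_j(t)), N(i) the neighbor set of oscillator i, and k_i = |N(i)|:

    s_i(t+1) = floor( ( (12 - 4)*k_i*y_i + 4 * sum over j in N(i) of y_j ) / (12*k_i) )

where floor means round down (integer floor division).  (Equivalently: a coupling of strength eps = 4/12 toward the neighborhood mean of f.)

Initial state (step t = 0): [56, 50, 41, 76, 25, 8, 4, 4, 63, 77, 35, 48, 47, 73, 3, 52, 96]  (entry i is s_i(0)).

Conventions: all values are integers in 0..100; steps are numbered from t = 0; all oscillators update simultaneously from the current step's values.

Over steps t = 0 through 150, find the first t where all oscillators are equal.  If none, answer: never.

Answer: never
Key observation: The state at step 4 reappears at step 6 — the system is in a cycle of period 2 from step 4 on.  No step 0..6 is synchronized, and the cycle repeats forever, so no step up to 150 (or ever) has all oscillators equal.

Derivation:
t=0: [56, 50, 41, 76, 25, 8, 4, 4, 63, 77, 35, 48, 47, 73, 3, 52, 96]  (not all equal)
t=1: [53, 55, 52, 36, 39, 24, 13, 16, 45, 34, 44, 48, 55, 39, 20, 48, 23]  (not all equal)
t=2: [55, 55, 55, 49, 52, 45, 30, 33, 52, 46, 52, 53, 56, 51, 42, 51, 45]  (not all equal)
t=3: [56, 55, 56, 56, 56, 56, 49, 50, 55, 54, 56, 56, 55, 55, 55, 55, 56]  (not all equal)
t=4: [55, 55, 55, 55, 55, 55, 56, 56, 56, 55, 55, 55, 56, 55, 56, 55, 55]  (not all equal)
t=5: [56, 55, 56, 56, 56, 56, 55, 55, 55, 55, 56, 56, 55, 55, 55, 55, 56]  (not all equal)
t=6: [55, 55, 55, 55, 55, 55, 56, 56, 56, 55, 55, 55, 56, 55, 56, 55, 55]  (not all equal)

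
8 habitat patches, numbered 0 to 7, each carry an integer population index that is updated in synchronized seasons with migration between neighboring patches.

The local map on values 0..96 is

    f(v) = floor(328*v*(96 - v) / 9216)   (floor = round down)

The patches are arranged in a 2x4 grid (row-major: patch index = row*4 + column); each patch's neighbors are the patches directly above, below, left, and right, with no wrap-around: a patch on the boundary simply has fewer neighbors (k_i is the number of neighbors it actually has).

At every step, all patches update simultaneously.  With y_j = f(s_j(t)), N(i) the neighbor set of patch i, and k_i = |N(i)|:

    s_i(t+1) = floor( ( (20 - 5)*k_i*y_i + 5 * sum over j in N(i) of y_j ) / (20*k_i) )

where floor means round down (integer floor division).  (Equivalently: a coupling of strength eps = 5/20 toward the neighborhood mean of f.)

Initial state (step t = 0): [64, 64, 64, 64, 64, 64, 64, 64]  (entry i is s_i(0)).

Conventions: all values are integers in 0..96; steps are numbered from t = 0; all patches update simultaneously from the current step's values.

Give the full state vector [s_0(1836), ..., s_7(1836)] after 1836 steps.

Answer: [43, 43, 43, 43, 43, 43, 43, 43]
Key observation: The state at step 7, [81, 81, 81, 81, 81, 81, 81, 81], reappears at step 9: the system is in a cycle of period 2 from step 7 on.  Therefore the state at step 1836 equals the state at step 7 + ((1836 - 7) mod 2) = 8, which is [43, 43, 43, 43, 43, 43, 43, 43].

Derivation:
t=0: [64, 64, 64, 64, 64, 64, 64, 64]
t=1: [72, 72, 72, 72, 72, 72, 72, 72]
t=2: [61, 61, 61, 61, 61, 61, 61, 61]
t=3: [75, 75, 75, 75, 75, 75, 75, 75]
t=4: [56, 56, 56, 56, 56, 56, 56, 56]
t=5: [79, 79, 79, 79, 79, 79, 79, 79]
t=6: [47, 47, 47, 47, 47, 47, 47, 47]
t=7: [81, 81, 81, 81, 81, 81, 81, 81]
t=8: [43, 43, 43, 43, 43, 43, 43, 43]
t=9: [81, 81, 81, 81, 81, 81, 81, 81]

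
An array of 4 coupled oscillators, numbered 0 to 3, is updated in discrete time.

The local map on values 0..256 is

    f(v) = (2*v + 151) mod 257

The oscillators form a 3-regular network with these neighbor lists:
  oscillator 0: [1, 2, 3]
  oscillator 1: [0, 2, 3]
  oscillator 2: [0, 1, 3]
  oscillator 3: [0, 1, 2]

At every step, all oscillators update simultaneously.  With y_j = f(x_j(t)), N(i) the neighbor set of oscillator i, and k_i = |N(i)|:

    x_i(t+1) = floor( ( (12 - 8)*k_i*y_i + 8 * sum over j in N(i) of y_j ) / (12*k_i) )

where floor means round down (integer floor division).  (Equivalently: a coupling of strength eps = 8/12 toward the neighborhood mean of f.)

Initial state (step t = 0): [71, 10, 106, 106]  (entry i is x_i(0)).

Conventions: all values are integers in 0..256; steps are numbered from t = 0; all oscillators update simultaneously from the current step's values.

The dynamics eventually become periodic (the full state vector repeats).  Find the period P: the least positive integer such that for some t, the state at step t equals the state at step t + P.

Simulating step by step:
t=0: [71, 10, 106, 106]
t=1: [97, 112, 104, 104]
t=2: [100, 104, 102, 102]
t=3: [97, 98, 98, 98]
t=4: [89, 89, 89, 89]
t=5: [72, 72, 72, 72]
t=6: [38, 38, 38, 38]
t=7: [227, 227, 227, 227]
t=8: [91, 91, 91, 91]
t=9: [76, 76, 76, 76]
t=10: [46, 46, 46, 46]
t=11: [243, 243, 243, 243]
t=12: [123, 123, 123, 123]
t=13: [140, 140, 140, 140]
t=14: [174, 174, 174, 174]
t=15: [242, 242, 242, 242]
t=16: [121, 121, 121, 121]
t=17: [136, 136, 136, 136]
t=18: [166, 166, 166, 166]
t=19: [226, 226, 226, 226]
t=20: [89, 89, 89, 89]

Answer: 16
Key observation: The state at step 4, [89, 89, 89, 89], reappears at step 20 — and no state repeats earlier — so the cycle the system enters has period 16.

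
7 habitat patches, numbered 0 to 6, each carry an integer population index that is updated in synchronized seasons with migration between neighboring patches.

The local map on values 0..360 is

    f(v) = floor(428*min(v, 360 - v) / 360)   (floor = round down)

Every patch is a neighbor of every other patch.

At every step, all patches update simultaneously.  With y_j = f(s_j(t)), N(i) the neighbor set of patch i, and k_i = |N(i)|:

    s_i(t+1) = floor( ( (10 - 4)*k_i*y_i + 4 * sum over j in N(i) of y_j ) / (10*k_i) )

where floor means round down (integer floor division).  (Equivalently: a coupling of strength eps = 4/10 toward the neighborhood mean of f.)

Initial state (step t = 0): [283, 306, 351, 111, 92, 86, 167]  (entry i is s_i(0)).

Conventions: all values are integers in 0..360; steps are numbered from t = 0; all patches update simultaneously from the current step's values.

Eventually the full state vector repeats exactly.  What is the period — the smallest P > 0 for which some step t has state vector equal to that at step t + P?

Simulating step by step:
t=0: [283, 306, 351, 111, 92, 86, 167]
t=1: [95, 81, 52, 116, 105, 101, 152]
t=2: [115, 106, 87, 128, 121, 119, 151]
t=3: [137, 132, 120, 146, 141, 140, 160]
t=4: [163, 160, 152, 169, 166, 165, 178]
t=5: [194, 192, 187, 197, 196, 195, 203]
t=6: [196, 197, 200, 194, 194, 195, 190]
t=7: [194, 194, 192, 196, 196, 195, 199]
t=8: [196, 196, 197, 194, 194, 195, 193]
t=9: [194, 194, 194, 196, 196, 195, 196]
t=10: [196, 196, 196, 194, 194, 195, 194]
t=11: [194, 194, 194, 196, 196, 195, 196]

Answer: 2
Key observation: The state at step 9, [194, 194, 194, 196, 196, 195, 196], reappears at step 11 — and no state repeats earlier — so the cycle the system enters has period 2.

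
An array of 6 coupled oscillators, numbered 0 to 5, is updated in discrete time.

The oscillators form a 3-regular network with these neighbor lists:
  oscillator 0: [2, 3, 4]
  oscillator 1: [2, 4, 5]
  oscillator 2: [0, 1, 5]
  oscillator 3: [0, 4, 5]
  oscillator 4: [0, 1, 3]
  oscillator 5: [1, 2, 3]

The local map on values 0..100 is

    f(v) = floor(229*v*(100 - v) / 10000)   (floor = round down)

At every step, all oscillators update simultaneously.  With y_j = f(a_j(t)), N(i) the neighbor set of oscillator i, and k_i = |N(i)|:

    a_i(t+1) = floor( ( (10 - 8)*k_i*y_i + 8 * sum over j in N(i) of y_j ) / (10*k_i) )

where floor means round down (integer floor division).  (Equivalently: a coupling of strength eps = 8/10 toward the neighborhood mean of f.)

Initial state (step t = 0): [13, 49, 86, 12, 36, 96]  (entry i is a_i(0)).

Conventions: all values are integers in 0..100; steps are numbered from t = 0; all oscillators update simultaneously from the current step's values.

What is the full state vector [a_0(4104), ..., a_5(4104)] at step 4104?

Answer: [56, 56, 56, 56, 56, 56]
Key observation: The state at step 4, [56, 56, 56, 56, 56, 56], reappears at step 5: the system is in a cycle of period 1 from step 4 on.  Therefore the state at step 4104 equals the state at step 4 + ((4104 - 4) mod 1) = 4, which is [56, 56, 56, 56, 56, 56].

Derivation:
t=0: [13, 49, 86, 12, 36, 96]
t=1: [32, 34, 29, 27, 38, 30]
t=2: [48, 49, 48, 49, 49, 47]
t=3: [57, 57, 57, 57, 57, 57]
t=4: [56, 56, 56, 56, 56, 56]
t=5: [56, 56, 56, 56, 56, 56]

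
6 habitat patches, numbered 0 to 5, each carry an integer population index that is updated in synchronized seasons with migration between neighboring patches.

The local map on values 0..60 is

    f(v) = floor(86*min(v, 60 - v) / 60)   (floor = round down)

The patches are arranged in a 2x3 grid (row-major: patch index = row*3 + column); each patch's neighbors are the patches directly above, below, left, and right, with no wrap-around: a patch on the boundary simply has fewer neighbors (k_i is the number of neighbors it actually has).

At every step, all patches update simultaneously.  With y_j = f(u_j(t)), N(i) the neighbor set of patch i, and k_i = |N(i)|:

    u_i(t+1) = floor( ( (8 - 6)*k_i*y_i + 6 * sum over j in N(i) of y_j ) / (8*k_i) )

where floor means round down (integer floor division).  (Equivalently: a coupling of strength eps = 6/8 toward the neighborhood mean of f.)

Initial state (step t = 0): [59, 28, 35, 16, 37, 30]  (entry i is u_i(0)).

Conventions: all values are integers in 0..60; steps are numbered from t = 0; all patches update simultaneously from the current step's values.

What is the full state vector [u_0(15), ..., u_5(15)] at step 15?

Answer: [39, 38, 37, 39, 38, 37]

Derivation:
t=0: [59, 28, 35, 16, 37, 30]
t=1: [23, 27, 39, 17, 34, 35]
t=2: [31, 34, 34, 31, 33, 33]
t=3: [39, 38, 37, 39, 38, 37]
t=4: [30, 31, 31, 30, 31, 31]
t=5: [42, 41, 41, 42, 41, 41]
t=6: [25, 26, 27, 25, 26, 27]
t=7: [35, 36, 37, 35, 36, 37]
t=8: [34, 33, 32, 34, 33, 32]
t=9: [37, 38, 39, 37, 38, 39]
t=10: [31, 31, 30, 31, 31, 30]
t=11: [41, 41, 42, 41, 41, 42]
t=12: [27, 26, 25, 27, 26, 25]
t=13: [37, 36, 35, 37, 36, 35]
t=14: [32, 33, 34, 32, 33, 34]
t=15: [39, 38, 37, 39, 38, 37]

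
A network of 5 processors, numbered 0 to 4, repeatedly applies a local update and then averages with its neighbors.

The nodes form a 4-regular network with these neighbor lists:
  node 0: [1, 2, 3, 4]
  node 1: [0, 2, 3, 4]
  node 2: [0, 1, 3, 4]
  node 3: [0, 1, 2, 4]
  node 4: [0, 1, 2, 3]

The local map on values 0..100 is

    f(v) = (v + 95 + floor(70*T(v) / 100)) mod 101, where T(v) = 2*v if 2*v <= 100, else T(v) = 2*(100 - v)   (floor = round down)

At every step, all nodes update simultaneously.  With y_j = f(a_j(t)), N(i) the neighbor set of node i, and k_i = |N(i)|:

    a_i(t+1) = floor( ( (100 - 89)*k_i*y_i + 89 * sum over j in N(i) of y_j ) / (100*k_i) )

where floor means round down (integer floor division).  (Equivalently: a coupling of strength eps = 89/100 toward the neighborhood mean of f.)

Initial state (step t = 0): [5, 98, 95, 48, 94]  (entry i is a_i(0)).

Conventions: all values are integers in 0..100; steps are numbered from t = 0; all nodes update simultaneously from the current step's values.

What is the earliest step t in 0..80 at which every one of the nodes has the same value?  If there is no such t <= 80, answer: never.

Answer: 3
Key observation: Synchronization is absorbing here: once all nodes are equal they stay equal, and step 3 is the first all-equal step.

Derivation:
t=0: [5, 98, 95, 48, 94]  (not all equal)
t=1: [66, 56, 55, 65, 55]  (not all equal)
t=2: [9, 8, 8, 9, 8]  (not all equal)
t=3: [13, 13, 13, 13, 13]  (all equal)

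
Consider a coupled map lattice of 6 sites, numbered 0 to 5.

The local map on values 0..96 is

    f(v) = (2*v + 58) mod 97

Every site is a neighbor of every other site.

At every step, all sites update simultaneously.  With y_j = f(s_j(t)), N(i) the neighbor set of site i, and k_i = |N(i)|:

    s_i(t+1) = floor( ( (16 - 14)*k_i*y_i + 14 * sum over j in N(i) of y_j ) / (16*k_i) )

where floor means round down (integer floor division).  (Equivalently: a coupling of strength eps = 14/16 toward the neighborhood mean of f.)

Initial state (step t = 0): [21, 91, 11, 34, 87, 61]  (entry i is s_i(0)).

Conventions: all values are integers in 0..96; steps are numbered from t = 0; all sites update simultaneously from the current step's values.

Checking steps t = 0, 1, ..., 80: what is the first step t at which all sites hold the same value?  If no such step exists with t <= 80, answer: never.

Simulating step by step:
t=0: [21, 91, 11, 34, 87, 61]  (not all equal)
t=1: [48, 46, 44, 47, 46, 44]  (not all equal)
t=2: [52, 52, 52, 52, 52, 52]  (all equal)

Answer: 2
Key observation: Synchronization is absorbing here: once all sites are equal they stay equal, and step 2 is the first all-equal step.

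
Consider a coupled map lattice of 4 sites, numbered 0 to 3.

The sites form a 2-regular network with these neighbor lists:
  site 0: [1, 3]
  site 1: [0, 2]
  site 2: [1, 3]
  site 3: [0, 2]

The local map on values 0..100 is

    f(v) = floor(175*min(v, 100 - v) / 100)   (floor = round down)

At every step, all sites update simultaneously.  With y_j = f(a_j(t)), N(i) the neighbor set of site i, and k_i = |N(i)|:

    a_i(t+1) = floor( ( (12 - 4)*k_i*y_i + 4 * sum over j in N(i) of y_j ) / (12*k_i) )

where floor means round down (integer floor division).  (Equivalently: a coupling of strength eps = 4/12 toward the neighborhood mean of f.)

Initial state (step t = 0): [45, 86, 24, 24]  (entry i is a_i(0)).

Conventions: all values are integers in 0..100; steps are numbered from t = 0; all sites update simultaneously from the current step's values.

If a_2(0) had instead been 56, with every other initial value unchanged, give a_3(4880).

Answer: a_3(4880) = 64
Key observation: The state at step 31, [63, 63, 63, 63], reappears at step 33: the system is in a cycle of period 2 from step 31 on.  Therefore the state at step 4880 equals the state at step 31 + ((4880 - 31) mod 2) = 32, which is [64, 64, 64, 64].

Derivation:
t=0: [45, 86, 56, 24]
t=1: [63, 41, 62, 53]
t=2: [68, 69, 69, 76]
t=3: [53, 54, 52, 46]
t=4: [81, 81, 82, 81]
t=5: [33, 32, 31, 32]
t=6: [56, 55, 54, 55]
t=7: [77, 78, 79, 78]
t=8: [39, 38, 36, 38]
t=9: [67, 65, 64, 65]
t=10: [58, 60, 62, 60]
t=11: [72, 69, 67, 69]
t=12: [50, 53, 56, 53]
t=13: [85, 82, 78, 82]
t=14: [27, 31, 35, 31]
t=15: [49, 54, 58, 54]
t=16: [83, 79, 75, 79]
t=17: [31, 36, 40, 36]
t=18: [57, 62, 67, 62]
t=19: [72, 66, 60, 66]
t=20: [52, 59, 66, 59]
t=21: [79, 71, 63, 71]
t=22: [40, 50, 59, 50]
t=23: [75, 81, 76, 81]
t=24: [39, 36, 39, 36]
t=25: [66, 64, 66, 64]
t=26: [60, 61, 60, 61]
t=27: [69, 68, 69, 68]
t=28: [54, 55, 54, 55]
t=29: [79, 78, 79, 78]
t=30: [36, 37, 36, 37]
t=31: [63, 63, 63, 63]
t=32: [64, 64, 64, 64]
t=33: [63, 63, 63, 63]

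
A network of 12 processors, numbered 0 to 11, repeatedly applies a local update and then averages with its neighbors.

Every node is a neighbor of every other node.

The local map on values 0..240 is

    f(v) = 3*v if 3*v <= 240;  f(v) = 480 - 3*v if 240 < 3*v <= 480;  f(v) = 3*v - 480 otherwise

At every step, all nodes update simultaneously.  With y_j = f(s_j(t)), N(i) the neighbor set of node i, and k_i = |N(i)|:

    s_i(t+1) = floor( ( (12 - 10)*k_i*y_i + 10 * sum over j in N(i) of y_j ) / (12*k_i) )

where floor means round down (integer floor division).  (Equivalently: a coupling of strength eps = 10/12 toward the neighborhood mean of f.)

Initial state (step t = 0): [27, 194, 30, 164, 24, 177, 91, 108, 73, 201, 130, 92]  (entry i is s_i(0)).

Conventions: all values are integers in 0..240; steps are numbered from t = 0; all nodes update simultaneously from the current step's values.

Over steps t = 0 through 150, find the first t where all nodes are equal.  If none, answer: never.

Simulating step by step:
t=0: [27, 194, 30, 164, 24, 177, 91, 108, 73, 201, 130, 92]  (not all equal)
t=1: [113, 115, 114, 107, 113, 111, 125, 120, 126, 117, 114, 125]  (not all equal)
t=2: [131, 130, 130, 132, 131, 131, 127, 129, 127, 129, 130, 127]  (not all equal)
t=3: [91, 91, 91, 90, 91, 91, 92, 91, 92, 91, 91, 92]  (not all equal)
t=4: [206, 206, 206, 206, 206, 206, 206, 206, 206, 206, 206, 206]  (all equal)

Answer: 4
Key observation: Synchronization is absorbing here: once all nodes are equal they stay equal, and step 4 is the first all-equal step.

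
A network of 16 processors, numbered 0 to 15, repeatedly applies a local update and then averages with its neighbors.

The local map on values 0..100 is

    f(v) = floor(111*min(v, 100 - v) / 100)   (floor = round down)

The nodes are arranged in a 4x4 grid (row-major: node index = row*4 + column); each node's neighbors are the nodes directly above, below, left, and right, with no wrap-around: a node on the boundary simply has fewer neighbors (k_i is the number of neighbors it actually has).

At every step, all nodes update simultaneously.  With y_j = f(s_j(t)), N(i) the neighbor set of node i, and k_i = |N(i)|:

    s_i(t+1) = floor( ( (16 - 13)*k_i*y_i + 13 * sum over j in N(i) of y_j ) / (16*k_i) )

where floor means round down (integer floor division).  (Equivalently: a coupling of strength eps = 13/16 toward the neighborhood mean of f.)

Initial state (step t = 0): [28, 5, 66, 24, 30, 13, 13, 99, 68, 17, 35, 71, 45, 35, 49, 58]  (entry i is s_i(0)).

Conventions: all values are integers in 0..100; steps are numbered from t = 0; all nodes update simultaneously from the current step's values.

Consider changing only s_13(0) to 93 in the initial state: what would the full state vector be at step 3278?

Answer: [52, 52, 52, 52, 52, 52, 52, 52, 53, 53, 53, 52, 53, 53, 53, 53]
Key observation: The state at step 12, [52, 52, 52, 52, 52, 52, 52, 52, 53, 53, 53, 52, 53, 53, 53, 53], reappears at step 14: the system is in a cycle of period 2 from step 12 on.  Therefore the state at step 3278 equals the state at step 12 + ((3278 - 12) mod 2) = 12, which is [52, 52, 52, 52, 52, 52, 52, 52, 53, 53, 53, 52, 53, 53, 53, 53].

Derivation:
t=0: [28, 5, 66, 24, 30, 13, 13, 99, 68, 17, 35, 71, 45, 93, 49, 58]
t=1: [21, 23, 19, 20, 27, 16, 20, 19, 33, 22, 31, 29, 26, 34, 34, 43]
t=2: [26, 21, 22, 21, 26, 23, 23, 24, 28, 29, 29, 33, 34, 31, 38, 36]
t=3: [25, 25, 23, 24, 28, 26, 26, 27, 32, 30, 33, 33, 33, 36, 36, 39]
t=4: [28, 26, 26, 26, 30, 29, 29, 29, 33, 34, 34, 36, 36, 36, 39, 38]
t=5: [30, 29, 29, 29, 33, 32, 32, 32, 36, 36, 37, 37, 37, 39, 40, 41]
t=6: [33, 33, 32, 33, 35, 35, 35, 35, 38, 39, 39, 40, 41, 41, 43, 42]
t=7: [36, 36, 36, 36, 38, 38, 38, 39, 42, 42, 43, 42, 43, 45, 45, 45]
t=8: [40, 39, 39, 40, 42, 42, 42, 42, 45, 46, 45, 46, 47, 47, 48, 47]
t=9: [44, 44, 44, 44, 46, 46, 46, 46, 49, 49, 50, 49, 50, 52, 51, 52]
t=10: [49, 48, 48, 49, 51, 51, 51, 51, 53, 53, 53, 53, 53, 54, 53, 53]
t=11: [53, 53, 53, 53, 53, 53, 53, 53, 52, 52, 52, 52, 51, 51, 51, 52]
t=12: [52, 52, 52, 52, 52, 52, 52, 52, 53, 53, 53, 52, 53, 53, 53, 53]
t=13: [53, 53, 53, 53, 52, 52, 52, 53, 52, 52, 52, 52, 52, 52, 52, 52]
t=14: [52, 52, 52, 52, 52, 52, 52, 52, 53, 53, 53, 52, 53, 53, 53, 53]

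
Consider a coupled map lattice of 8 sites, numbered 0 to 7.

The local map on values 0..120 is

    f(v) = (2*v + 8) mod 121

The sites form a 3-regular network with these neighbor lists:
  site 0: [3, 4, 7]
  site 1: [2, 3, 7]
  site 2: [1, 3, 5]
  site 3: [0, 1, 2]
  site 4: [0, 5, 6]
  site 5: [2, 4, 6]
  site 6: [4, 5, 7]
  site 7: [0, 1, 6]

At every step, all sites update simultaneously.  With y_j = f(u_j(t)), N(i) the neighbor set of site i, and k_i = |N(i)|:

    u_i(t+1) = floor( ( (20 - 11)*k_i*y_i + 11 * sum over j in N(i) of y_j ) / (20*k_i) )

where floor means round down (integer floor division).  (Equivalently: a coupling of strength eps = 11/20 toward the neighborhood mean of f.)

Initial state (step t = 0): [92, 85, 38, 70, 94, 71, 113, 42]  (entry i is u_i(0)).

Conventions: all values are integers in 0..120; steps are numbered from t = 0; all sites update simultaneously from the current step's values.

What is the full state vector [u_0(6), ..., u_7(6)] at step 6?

Simulating step by step:
t=0: [92, 85, 38, 70, 94, 71, 113, 42]
t=1: [67, 62, 58, 51, 72, 62, 86, 85]
t=2: [45, 36, 25, 55, 30, 22, 44, 42]
t=3: [95, 85, 71, 96, 75, 64, 82, 91]
t=4: [68, 58, 40, 65, 42, 28, 45, 64]
t=5: [33, 23, 55, 28, 75, 79, 75, 29]
t=6: [63, 69, 82, 73, 45, 55, 43, 59]

Answer: [63, 69, 82, 73, 45, 55, 43, 59]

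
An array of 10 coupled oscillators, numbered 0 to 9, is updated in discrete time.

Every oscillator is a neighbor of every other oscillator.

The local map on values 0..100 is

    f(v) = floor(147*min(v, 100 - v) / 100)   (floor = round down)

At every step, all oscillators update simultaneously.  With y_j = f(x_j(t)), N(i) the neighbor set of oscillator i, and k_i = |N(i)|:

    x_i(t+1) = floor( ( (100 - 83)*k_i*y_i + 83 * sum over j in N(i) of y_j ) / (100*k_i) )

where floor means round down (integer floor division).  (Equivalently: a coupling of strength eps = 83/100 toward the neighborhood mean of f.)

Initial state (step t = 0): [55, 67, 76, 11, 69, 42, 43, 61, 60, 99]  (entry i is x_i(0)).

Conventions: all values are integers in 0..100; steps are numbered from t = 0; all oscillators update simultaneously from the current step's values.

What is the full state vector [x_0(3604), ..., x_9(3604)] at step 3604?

Simulating step by step:
t=0: [55, 67, 76, 11, 69, 42, 43, 61, 60, 99]
t=1: [46, 45, 44, 42, 45, 46, 46, 45, 46, 41]
t=2: [65, 65, 65, 64, 65, 65, 65, 65, 65, 64]
t=3: [51, 51, 51, 51, 51, 51, 51, 51, 51, 51]
t=4: [72, 72, 72, 72, 72, 72, 72, 72, 72, 72]
t=5: [41, 41, 41, 41, 41, 41, 41, 41, 41, 41]
t=6: [60, 60, 60, 60, 60, 60, 60, 60, 60, 60]
t=7: [58, 58, 58, 58, 58, 58, 58, 58, 58, 58]
t=8: [61, 61, 61, 61, 61, 61, 61, 61, 61, 61]
t=9: [57, 57, 57, 57, 57, 57, 57, 57, 57, 57]
t=10: [63, 63, 63, 63, 63, 63, 63, 63, 63, 63]
t=11: [54, 54, 54, 54, 54, 54, 54, 54, 54, 54]
t=12: [67, 67, 67, 67, 67, 67, 67, 67, 67, 67]
t=13: [48, 48, 48, 48, 48, 48, 48, 48, 48, 48]
t=14: [70, 70, 70, 70, 70, 70, 70, 70, 70, 70]
t=15: [44, 44, 44, 44, 44, 44, 44, 44, 44, 44]
t=16: [64, 64, 64, 64, 64, 64, 64, 64, 64, 64]
t=17: [52, 52, 52, 52, 52, 52, 52, 52, 52, 52]
t=18: [70, 70, 70, 70, 70, 70, 70, 70, 70, 70]

Answer: [64, 64, 64, 64, 64, 64, 64, 64, 64, 64]
Key observation: The state at step 14, [70, 70, 70, 70, 70, 70, 70, 70, 70, 70], reappears at step 18: the system is in a cycle of period 4 from step 14 on.  Therefore the state at step 3604 equals the state at step 14 + ((3604 - 14) mod 4) = 16, which is [64, 64, 64, 64, 64, 64, 64, 64, 64, 64].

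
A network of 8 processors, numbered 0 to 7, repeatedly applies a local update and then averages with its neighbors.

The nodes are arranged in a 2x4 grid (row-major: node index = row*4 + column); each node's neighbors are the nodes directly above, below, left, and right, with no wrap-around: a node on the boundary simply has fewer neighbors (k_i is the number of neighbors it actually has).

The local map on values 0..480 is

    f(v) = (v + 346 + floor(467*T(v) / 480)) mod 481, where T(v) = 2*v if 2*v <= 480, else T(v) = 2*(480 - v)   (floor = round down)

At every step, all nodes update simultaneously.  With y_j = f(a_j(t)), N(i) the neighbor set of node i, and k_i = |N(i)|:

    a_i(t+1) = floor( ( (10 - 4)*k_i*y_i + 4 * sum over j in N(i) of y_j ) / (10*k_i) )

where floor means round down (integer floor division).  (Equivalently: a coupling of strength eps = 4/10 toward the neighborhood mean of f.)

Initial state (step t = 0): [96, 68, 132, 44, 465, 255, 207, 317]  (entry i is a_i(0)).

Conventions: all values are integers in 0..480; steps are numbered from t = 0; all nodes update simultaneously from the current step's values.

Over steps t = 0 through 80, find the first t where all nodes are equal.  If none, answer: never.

Simulating step by step:
t=0: [96, 68, 132, 44, 465, 255, 207, 317]  (not all equal)
t=1: [173, 102, 287, 339, 260, 165, 330, 200]  (not all equal)
t=2: [271, 201, 114, 386, 188, 242, 116, 369]  (not all equal)
t=3: [211, 320, 266, 389, 280, 197, 222, 397]  (not all equal)
t=4: [16, 77, 104, 356, 121, 281, 146, 347]  (not all equal)
t=5: [298, 136, 215, 405, 221, 112, 269, 433]  (not all equal)
t=6: [81, 191, 109, 330, 67, 164, 117, 329]  (not all equal)
t=7: [159, 341, 197, 41, 127, 301, 197, 46]  (not all equal)
t=8: [342, 393, 451, 368, 216, 174, 330, 182]  (not all equal)
t=9: [374, 419, 340, 424, 182, 286, 156, 331]  (not all equal)
t=10: [427, 370, 435, 334, 339, 178, 264, 146]  (not all equal)
t=11: [422, 425, 301, 137, 443, 366, 183, 191]  (not all equal)
t=12: [394, 356, 162, 252, 397, 428, 364, 390]  (not all equal)
t=13: [432, 432, 337, 201, 417, 414, 427, 364]  (not all equal)
t=14: [392, 404, 453, 461, 401, 402, 415, 442]  (not all equal)
t=15: [423, 411, 379, 367, 420, 416, 399, 381]  (not all equal)
t=16: [401, 411, 434, 446, 401, 407, 423, 437]  (not all equal)
t=17: [417, 408, 390, 380, 418, 412, 397, 386]  (not all equal)
t=18: [405, 413, 428, 436, 404, 410, 423, 432]  (not all equal)
t=19: [413, 407, 395, 388, 414, 409, 398, 390]  (not all equal)
t=20: [409, 414, 424, 430, 408, 412, 422, 428]  (not all equal)
t=21: [411, 406, 397, 393, 412, 407, 399, 394]  (not all equal)
t=22: [410, 414, 422, 426, 410, 414, 421, 425]  (not all equal)
t=23: [410, 406, 399, 396, 410, 406, 400, 397]  (not all equal)
t=24: [411, 414, 420, 423, 411, 414, 419, 422]  (not all equal)
t=25: [409, 406, 401, 398, 409, 406, 402, 399]  (not all equal)
t=26: [412, 414, 418, 421, 412, 414, 418, 420]  (not all equal)
t=27: [408, 406, 403, 400, 408, 406, 403, 401]  (not all equal)
t=28: [413, 414, 417, 419, 413, 414, 416, 418]  (not all equal)
t=29: [407, 406, 404, 402, 407, 406, 404, 403]  (not all equal)
t=30: [414, 414, 416, 417, 414, 414, 415, 417]  (not all equal)
t=31: [407, 406, 405, 404, 407, 406, 405, 404]  (not all equal)
t=32: [414, 414, 415, 415, 414, 414, 415, 415]  (not all equal)
t=33: [407, 406, 406, 406, 407, 406, 406, 406]  (not all equal)
t=34: [414, 414, 414, 414, 414, 414, 414, 414]  (all equal)

Answer: 34
Key observation: Synchronization is absorbing here: once all nodes are equal they stay equal, and step 34 is the first all-equal step.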